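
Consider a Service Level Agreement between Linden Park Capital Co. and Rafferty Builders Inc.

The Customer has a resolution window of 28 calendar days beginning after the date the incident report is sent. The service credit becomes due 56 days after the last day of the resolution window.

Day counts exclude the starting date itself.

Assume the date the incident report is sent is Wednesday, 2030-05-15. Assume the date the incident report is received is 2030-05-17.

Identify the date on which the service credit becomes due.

The last day of the resolution window: 2030-05-15 + 28 days = 2030-06-12.
The date on which the service credit becomes due: 2030-06-12 + 56 days = 2030-08-07.

2030-08-07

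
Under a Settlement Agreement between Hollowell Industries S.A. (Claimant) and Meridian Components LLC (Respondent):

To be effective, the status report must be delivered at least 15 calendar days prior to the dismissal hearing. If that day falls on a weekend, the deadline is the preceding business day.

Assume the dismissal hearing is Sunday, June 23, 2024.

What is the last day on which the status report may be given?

June 7, 2024

Counting back 15 calendar days from June 23, 2024 gives June 8, 2024. That is a Saturday, so the deadline moves back to Friday, June 7, 2024.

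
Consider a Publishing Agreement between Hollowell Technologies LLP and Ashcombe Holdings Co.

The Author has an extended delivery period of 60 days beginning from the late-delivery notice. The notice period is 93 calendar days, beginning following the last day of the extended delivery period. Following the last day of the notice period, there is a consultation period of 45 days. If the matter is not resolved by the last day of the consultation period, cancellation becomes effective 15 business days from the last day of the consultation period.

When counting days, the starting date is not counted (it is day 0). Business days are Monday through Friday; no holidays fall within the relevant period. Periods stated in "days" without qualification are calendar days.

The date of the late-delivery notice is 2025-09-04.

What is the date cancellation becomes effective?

2026-04-10

The last day of the extended delivery period: 60 calendar days after 2025-09-04 is 2025-11-03.
The last day of the notice period: 2025-11-03 + 93 days = 2026-02-04.
The last day of the consultation period: 2026-02-04 + 45 days = 2026-03-21.
The date cancellation becomes effective: 15 business days after Saturday, 2026-03-21, skipping weekends — Mar 23, Mar 24, Mar 25, Mar 26, …, Apr 8, Apr 9, Apr 10 — lands on Friday, 2026-04-10.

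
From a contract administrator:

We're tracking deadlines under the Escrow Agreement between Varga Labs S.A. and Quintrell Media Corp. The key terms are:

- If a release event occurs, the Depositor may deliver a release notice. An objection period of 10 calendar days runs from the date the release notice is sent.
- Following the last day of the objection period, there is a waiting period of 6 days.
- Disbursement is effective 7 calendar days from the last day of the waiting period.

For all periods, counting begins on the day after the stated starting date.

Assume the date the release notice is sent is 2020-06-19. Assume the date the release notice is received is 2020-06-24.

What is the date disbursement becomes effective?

The last day of the objection period: 2020-06-19 + 10 days = 2020-06-29.
Adding 6 calendar days to 2020-06-29 gives 2020-07-05, which is the last day of the waiting period.
The date disbursement becomes effective: 7 calendar days after 2020-07-05 is 2020-07-12.

2020-07-12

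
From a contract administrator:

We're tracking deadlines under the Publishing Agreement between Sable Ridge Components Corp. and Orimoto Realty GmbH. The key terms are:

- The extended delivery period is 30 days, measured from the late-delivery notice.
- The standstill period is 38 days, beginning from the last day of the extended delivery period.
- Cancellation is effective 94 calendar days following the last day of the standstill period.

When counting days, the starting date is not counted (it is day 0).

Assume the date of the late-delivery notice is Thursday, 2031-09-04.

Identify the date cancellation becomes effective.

2032-02-13

The last day of the extended delivery period: 30 calendar days after 2031-09-04 is 2031-10-04.
Adding 38 calendar days to 2031-10-04 gives 2031-11-11, which is the last day of the standstill period.
Adding 94 calendar days to 2031-11-11 gives 2032-02-13, which is the date cancellation becomes effective.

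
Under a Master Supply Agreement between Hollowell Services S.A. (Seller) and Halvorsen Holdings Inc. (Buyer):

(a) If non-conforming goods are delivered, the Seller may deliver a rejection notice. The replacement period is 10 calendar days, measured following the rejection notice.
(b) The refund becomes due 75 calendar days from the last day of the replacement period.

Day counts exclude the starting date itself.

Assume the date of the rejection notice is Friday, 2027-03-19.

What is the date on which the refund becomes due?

2027-06-12

The last day of the replacement period: 2027-03-19 + 10 days = 2027-03-29.
Adding 75 calendar days to 2027-03-29 gives 2027-06-12, which is the date on which the refund becomes due.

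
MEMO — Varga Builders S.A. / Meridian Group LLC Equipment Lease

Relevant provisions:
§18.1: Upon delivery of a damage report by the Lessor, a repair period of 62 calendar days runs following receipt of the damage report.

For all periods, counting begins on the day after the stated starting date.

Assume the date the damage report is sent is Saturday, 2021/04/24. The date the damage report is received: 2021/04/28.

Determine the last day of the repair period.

2021/06/29

Adding 62 calendar days to 2021/04/28 gives 2021/06/29, which is the last day of the repair period.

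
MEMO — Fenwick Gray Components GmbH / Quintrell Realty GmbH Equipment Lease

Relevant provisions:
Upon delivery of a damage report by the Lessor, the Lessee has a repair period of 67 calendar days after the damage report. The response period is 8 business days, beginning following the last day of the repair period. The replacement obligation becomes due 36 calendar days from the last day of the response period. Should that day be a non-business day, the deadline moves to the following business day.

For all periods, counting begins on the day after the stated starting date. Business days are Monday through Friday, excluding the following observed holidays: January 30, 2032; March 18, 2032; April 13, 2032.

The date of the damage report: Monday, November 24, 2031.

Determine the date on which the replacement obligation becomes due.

The last day of the repair period: 67 calendar days after November 24, 2031 is January 30, 2032.
The last day of the response period: 8 business days after Friday, January 30, 2032, skipping weekends — Feb 2, Feb 3, Feb 4, Feb 5, Feb 6, Feb 9, Feb 10, Feb 11 — lands on Wednesday, February 11, 2032.
The date on which the replacement obligation becomes due: February 11, 2032 + 36 days = March 18, 2032. That falls on Thursday, a listed holiday, so it rolls to the next business day, Friday, March 19, 2032.

March 19, 2032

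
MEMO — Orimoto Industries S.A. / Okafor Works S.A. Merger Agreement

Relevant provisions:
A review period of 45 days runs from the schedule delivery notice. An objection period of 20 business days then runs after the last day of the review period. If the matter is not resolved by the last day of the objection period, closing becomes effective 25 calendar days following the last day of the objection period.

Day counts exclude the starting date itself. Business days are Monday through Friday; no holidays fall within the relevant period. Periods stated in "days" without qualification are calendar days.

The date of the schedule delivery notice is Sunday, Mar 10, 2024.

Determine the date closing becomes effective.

Jun 16, 2024

Adding 45 calendar days to Mar 10, 2024 gives Apr 24, 2024, which is the last day of the review period.
The last day of the objection period: 20 business days after Wednesday, Apr 24, 2024, skipping weekends — Apr 25, Apr 26, Apr 29, Apr 30, …, May 20, May 21, May 22 — lands on Wednesday, May 22, 2024.
The date closing becomes effective: 25 calendar days after May 22, 2024 is Jun 16, 2024.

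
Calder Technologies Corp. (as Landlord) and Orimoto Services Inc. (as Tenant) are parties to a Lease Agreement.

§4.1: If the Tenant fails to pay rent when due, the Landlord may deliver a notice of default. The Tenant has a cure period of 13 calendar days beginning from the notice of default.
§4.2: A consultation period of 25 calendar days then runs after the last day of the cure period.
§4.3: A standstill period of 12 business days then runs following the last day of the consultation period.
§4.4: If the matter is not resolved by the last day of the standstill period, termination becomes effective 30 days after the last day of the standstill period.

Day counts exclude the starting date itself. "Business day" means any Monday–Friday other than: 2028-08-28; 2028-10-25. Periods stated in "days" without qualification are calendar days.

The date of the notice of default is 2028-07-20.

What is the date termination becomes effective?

Adding 13 calendar days to 2028-07-20 gives 2028-08-02, which is the last day of the cure period.
The last day of the consultation period: 2028-08-02 + 25 days = 2028-08-27.
From Sunday, 2028-08-27, 12 business days (Aug 29, Aug 30, Aug 31, Sep 1, …, Sep 11, Sep 12, Sep 13, skipping weekends and the listed holiday on Aug 28) brings us to Wednesday, 2028-09-13, which is the last day of the standstill period.
The date termination becomes effective: 2028-09-13 + 30 days = 2028-10-13.

2028-10-13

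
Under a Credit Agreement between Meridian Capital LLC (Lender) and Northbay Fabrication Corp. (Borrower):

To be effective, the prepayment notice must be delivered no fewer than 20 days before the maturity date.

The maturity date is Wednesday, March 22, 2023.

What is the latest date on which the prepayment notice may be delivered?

March 2, 2023

Counting back 20 calendar days from March 22, 2023 gives March 2, 2023.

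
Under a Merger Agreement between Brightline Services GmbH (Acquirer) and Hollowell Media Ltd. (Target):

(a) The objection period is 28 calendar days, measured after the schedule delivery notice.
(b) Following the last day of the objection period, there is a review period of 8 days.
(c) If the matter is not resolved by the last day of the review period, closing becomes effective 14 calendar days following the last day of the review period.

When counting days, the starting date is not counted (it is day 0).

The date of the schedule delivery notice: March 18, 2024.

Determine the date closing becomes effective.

The last day of the objection period: March 18, 2024 + 28 days = April 15, 2024.
Adding 8 calendar days to April 15, 2024 gives April 23, 2024, which is the last day of the review period.
The date closing becomes effective: April 23, 2024 + 14 days = May 7, 2024.

May 7, 2024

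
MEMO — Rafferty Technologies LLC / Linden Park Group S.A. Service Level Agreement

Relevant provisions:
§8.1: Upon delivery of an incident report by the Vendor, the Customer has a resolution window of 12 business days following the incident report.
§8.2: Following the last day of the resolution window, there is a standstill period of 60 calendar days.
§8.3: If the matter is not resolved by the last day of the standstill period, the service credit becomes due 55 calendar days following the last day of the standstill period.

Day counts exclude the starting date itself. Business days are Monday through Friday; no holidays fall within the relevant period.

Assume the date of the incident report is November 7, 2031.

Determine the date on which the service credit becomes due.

The last day of the resolution window: 12 business days after Friday, November 7, 2031, skipping weekends — Nov 10, Nov 11, Nov 12, Nov 13, …, Nov 21, Nov 24, Nov 25 — lands on Tuesday, November 25, 2031.
The last day of the standstill period: November 25, 2031 + 60 days = January 24, 2032.
The date on which the service credit becomes due: 55 calendar days after January 24, 2032 is March 19, 2032.

March 19, 2032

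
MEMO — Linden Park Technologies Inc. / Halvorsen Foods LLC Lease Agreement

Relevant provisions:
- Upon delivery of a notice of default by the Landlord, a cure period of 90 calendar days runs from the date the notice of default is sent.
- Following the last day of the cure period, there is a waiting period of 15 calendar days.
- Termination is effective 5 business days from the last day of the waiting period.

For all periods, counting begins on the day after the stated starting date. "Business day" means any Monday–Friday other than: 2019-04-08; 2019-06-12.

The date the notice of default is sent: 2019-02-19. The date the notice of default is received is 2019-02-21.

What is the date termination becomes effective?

2019-06-11

The last day of the cure period: 2019-02-19 + 90 days = 2019-05-20.
Adding 15 calendar days to 2019-05-20 gives 2019-06-04, which is the last day of the waiting period.
The date termination becomes effective: 5 business days after Tuesday, 2019-06-04, skipping weekends — Jun 5, Jun 6, Jun 7, Jun 10, Jun 11 — lands on Tuesday, 2019-06-11.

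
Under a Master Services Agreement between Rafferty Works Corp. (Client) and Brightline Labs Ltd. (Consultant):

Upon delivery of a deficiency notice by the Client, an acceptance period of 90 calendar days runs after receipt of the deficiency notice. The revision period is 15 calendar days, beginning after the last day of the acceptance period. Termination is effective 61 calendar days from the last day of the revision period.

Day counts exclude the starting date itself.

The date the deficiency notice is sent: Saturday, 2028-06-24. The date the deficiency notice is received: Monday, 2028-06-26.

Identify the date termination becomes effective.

2028-12-09

The last day of the acceptance period: 90 calendar days after 2028-06-26 is 2028-09-24.
The last day of the revision period: 15 calendar days after 2028-09-24 is 2028-10-09.
Adding 61 calendar days to 2028-10-09 gives 2028-12-09, which is the date termination becomes effective.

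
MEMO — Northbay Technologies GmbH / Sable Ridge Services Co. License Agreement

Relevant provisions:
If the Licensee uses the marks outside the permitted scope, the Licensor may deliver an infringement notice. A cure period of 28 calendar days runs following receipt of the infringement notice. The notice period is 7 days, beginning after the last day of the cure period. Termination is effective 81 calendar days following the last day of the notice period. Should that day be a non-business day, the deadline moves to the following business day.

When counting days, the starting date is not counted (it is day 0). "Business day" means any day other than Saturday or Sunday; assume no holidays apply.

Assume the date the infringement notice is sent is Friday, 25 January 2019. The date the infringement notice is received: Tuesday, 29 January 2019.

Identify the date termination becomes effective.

27 May 2019

The last day of the cure period: 28 calendar days after 29 January 2019 is 26 February 2019.
Adding 7 calendar days to 26 February 2019 gives 5 March 2019, which is the last day of the notice period.
Adding 81 calendar days to 5 March 2019 gives 25 May 2019, which is the date termination becomes effective. That falls on a Saturday, so it rolls to the next business day, Monday, 27 May 2019.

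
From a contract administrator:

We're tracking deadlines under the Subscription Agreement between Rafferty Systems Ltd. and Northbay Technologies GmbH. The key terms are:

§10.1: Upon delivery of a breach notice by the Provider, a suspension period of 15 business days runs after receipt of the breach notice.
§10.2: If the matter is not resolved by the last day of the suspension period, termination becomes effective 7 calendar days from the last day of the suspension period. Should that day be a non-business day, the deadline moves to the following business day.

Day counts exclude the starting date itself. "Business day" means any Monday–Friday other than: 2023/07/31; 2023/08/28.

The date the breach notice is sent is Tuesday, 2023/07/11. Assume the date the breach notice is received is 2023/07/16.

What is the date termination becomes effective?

The last day of the suspension period: counting 15 business days from Sunday, 2023/07/16 (Jul 17, Jul 18, Jul 19, Jul 20, …, Aug 3, Aug 4, Aug 7, skipping weekends and the listed holiday on Jul 31) reaches Monday, 2023/08/07.
The date termination becomes effective: 7 calendar days after 2023/08/07 is 2023/08/14. 2023/08/14 is a Monday and is not a listed holiday, so no roll-forward applies.

2023/08/14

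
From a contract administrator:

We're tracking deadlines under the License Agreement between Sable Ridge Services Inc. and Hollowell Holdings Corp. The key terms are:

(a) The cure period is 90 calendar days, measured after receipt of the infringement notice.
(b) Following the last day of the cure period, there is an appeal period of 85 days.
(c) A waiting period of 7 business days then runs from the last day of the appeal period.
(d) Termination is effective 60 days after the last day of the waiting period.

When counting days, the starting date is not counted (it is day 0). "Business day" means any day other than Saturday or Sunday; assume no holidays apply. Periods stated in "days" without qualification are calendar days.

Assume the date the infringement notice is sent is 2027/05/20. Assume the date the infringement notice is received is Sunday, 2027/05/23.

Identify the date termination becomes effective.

2028/01/22

The last day of the cure period: 2027/05/23 + 90 days = 2027/08/21.
Adding 85 calendar days to 2027/08/21 gives 2027/11/14, which is the last day of the appeal period.
From Sunday, 2027/11/14, 7 business days (Nov 15, Nov 16, Nov 17, Nov 18, Nov 19, Nov 22, Nov 23, skipping weekends) brings us to Tuesday, 2027/11/23, which is the last day of the waiting period.
The date termination becomes effective: 2027/11/23 + 60 days = 2028/01/22.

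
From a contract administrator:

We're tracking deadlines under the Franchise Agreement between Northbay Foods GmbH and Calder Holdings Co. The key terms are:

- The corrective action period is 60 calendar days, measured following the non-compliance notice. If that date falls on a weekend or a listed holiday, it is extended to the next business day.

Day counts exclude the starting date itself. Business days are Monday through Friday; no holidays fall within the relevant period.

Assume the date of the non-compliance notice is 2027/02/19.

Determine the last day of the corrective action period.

2027/04/20

The last day of the corrective action period: 60 calendar days after 2027/02/19 is 2027/04/20. 2027/04/20 is a Tuesday, so no roll-forward applies.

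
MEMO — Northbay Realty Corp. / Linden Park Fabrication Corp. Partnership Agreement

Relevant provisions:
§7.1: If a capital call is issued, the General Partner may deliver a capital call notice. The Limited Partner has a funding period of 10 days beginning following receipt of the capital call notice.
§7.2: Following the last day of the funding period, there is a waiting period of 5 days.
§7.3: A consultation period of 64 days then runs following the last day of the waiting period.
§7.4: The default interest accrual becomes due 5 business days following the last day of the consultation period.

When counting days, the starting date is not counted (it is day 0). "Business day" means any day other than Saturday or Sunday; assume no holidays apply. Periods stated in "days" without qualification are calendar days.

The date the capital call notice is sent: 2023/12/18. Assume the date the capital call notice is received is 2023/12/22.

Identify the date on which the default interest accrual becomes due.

The last day of the funding period: 10 calendar days after 2023/12/22 is 2024/01/01.
The last day of the waiting period: 2024/01/01 + 5 days = 2024/01/06.
Adding 64 calendar days to 2024/01/06 gives 2024/03/10, which is the last day of the consultation period.
From Sunday, 2024/03/10, 5 business days (Mar 11, Mar 12, Mar 13, Mar 14, Mar 15, skipping weekends) brings us to Friday, 2024/03/15, which is the date on which the default interest accrual becomes due.

2024/03/15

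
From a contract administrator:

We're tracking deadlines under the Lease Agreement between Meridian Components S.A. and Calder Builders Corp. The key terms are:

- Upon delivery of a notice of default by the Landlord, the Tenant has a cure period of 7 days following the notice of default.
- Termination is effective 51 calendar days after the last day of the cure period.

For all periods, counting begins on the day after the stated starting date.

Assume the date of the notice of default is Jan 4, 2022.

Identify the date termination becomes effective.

Mar 3, 2022

The last day of the cure period: 7 calendar days after Jan 4, 2022 is Jan 11, 2022.
Adding 51 calendar days to Jan 11, 2022 gives Mar 3, 2022, which is the date termination becomes effective.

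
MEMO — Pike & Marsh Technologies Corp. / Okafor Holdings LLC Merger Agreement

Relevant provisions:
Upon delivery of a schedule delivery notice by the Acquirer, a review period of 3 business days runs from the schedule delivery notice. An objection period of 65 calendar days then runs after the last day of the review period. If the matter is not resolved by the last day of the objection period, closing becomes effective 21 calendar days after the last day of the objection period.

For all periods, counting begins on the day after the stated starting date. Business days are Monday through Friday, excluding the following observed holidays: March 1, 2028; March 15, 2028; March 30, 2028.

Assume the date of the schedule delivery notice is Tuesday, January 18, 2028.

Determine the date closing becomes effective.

The last day of the review period: 3 business days after Tuesday, January 18, 2028, skipping weekends — Jan 19, Jan 20, Jan 21 — lands on Friday, January 21, 2028.
The last day of the objection period: 65 calendar days after January 21, 2028 is March 26, 2028.
Adding 21 calendar days to March 26, 2028 gives April 16, 2028, which is the date closing becomes effective.

April 16, 2028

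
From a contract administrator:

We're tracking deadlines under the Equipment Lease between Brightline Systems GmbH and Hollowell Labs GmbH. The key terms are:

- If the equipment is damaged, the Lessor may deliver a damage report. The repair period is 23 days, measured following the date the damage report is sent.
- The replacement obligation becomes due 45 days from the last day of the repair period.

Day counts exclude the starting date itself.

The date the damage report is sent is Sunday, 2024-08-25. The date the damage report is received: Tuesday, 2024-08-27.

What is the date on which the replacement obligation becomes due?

Adding 23 calendar days to 2024-08-25 gives 2024-09-17, which is the last day of the repair period.
The date on which the replacement obligation becomes due: 2024-09-17 + 45 days = 2024-11-01.

2024-11-01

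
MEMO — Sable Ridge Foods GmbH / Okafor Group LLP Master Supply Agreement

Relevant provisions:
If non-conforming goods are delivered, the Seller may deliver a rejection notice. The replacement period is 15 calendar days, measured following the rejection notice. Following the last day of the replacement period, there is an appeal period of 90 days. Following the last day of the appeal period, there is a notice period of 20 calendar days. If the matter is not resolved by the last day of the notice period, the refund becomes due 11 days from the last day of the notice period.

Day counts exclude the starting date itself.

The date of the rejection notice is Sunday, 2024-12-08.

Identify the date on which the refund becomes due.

2025-04-23

The last day of the replacement period: 15 calendar days after 2024-12-08 is 2024-12-23.
The last day of the appeal period: 90 calendar days after 2024-12-23 is 2025-03-23.
Adding 20 calendar days to 2025-03-23 gives 2025-04-12, which is the last day of the notice period.
Adding 11 calendar days to 2025-04-12 gives 2025-04-23, which is the date on which the refund becomes due.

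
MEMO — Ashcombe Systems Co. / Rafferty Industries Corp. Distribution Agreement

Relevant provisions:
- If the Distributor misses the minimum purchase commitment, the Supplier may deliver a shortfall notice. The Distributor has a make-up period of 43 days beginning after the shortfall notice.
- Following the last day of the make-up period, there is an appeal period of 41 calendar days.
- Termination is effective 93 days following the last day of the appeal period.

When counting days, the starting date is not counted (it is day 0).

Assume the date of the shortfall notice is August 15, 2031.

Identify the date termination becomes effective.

The last day of the make-up period: 43 calendar days after August 15, 2031 is September 27, 2031.
The last day of the appeal period: 41 calendar days after September 27, 2031 is November 7, 2031.
The date termination becomes effective: 93 calendar days after November 7, 2031 is February 8, 2032.

February 8, 2032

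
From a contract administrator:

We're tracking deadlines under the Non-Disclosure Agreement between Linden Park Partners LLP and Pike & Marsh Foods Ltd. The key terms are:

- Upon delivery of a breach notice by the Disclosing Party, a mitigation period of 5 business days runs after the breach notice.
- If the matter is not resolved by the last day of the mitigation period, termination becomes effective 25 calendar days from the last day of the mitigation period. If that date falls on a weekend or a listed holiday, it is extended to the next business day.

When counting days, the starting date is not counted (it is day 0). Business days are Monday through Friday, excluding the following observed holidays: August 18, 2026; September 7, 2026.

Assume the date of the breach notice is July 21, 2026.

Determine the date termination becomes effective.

August 24, 2026

The last day of the mitigation period: counting 5 business days from Tuesday, July 21, 2026 (Jul 22, Jul 23, Jul 24, Jul 27, Jul 28, skipping weekends) reaches Tuesday, July 28, 2026.
The date termination becomes effective: July 28, 2026 + 25 days = August 22, 2026. That falls on a Saturday, so it rolls to the next business day, Monday, August 24, 2026.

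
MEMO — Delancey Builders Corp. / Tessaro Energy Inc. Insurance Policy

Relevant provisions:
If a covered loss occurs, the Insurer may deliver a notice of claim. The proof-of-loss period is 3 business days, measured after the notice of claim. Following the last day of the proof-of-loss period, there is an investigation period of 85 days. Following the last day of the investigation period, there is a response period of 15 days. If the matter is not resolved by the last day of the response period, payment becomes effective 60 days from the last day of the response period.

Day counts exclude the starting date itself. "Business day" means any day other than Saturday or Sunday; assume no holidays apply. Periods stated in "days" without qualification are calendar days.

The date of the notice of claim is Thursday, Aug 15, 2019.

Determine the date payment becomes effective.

Jan 27, 2020

From Thursday, Aug 15, 2019, 3 business days (Aug 16, Aug 19, Aug 20, skipping weekends) brings us to Tuesday, Aug 20, 2019, which is the last day of the proof-of-loss period.
The last day of the investigation period: Aug 20, 2019 + 85 days = Nov 13, 2019.
The last day of the response period: 15 calendar days after Nov 13, 2019 is Nov 28, 2019.
The date payment becomes effective: Nov 28, 2019 + 60 days = Jan 27, 2020.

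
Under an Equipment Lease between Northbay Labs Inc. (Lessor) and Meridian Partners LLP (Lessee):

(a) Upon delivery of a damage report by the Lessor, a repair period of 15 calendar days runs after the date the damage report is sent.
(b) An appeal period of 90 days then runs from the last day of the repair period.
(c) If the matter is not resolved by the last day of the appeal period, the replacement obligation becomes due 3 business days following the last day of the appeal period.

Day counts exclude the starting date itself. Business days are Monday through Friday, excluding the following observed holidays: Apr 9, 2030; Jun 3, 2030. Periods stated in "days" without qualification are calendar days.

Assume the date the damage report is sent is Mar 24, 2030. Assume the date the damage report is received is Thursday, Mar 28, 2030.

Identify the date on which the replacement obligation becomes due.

The last day of the repair period: Mar 24, 2030 + 15 days = Apr 8, 2030.
The last day of the appeal period: Apr 8, 2030 + 90 days = Jul 7, 2030.
From Sunday, Jul 7, 2030, 3 business days (Jul 8, Jul 9, Jul 10, skipping weekends) brings us to Wednesday, Jul 10, 2030, which is the date on which the replacement obligation becomes due.

Jul 10, 2030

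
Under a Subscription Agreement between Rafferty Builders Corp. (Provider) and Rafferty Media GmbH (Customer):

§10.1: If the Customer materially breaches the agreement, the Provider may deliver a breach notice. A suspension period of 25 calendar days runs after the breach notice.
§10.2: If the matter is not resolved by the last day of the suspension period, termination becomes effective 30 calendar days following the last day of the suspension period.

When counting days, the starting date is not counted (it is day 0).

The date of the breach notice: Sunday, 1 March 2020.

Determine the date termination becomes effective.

The last day of the suspension period: 25 calendar days after 1 March 2020 is 26 March 2020.
The date termination becomes effective: 26 March 2020 + 30 days = 25 April 2020.

25 April 2020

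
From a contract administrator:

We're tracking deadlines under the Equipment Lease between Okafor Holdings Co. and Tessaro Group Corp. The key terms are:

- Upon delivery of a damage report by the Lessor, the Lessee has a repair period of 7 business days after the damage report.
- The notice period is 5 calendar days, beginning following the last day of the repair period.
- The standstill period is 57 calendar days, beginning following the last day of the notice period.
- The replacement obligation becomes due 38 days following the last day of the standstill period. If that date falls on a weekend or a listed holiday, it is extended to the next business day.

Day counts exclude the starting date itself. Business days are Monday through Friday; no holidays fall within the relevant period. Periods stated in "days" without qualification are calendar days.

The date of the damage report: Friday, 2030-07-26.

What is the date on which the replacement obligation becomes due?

2030-11-14

From Friday, 2030-07-26, 7 business days (Jul 29, Jul 30, Jul 31, Aug 1, Aug 2, Aug 5, Aug 6, skipping weekends) brings us to Tuesday, 2030-08-06, which is the last day of the repair period.
The last day of the notice period: 2030-08-06 + 5 days = 2030-08-11.
Adding 57 calendar days to 2030-08-11 gives 2030-10-07, which is the last day of the standstill period.
The date on which the replacement obligation becomes due: 38 calendar days after 2030-10-07 is 2030-11-14. 2030-11-14 is a Thursday, so no roll-forward applies.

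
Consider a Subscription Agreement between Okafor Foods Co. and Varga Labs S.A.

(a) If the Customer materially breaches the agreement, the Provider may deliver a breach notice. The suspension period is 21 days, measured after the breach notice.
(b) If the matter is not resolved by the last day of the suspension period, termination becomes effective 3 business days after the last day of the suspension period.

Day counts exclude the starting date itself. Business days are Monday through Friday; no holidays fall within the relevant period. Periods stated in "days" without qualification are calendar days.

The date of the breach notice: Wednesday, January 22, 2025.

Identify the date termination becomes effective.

February 17, 2025

The last day of the suspension period: 21 calendar days after January 22, 2025 is February 12, 2025.
The date termination becomes effective: counting 3 business days from Wednesday, February 12, 2025 (Feb 13, Feb 14, Feb 17, skipping weekends) reaches Monday, February 17, 2025.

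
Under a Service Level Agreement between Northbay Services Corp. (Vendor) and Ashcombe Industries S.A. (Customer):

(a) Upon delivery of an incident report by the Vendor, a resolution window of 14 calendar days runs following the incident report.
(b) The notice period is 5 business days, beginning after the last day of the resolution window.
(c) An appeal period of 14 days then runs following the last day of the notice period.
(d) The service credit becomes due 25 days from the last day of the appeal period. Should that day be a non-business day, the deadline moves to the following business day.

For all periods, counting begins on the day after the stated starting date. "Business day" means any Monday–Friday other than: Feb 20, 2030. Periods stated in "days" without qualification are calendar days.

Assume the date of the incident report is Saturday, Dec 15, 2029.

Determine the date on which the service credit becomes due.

Adding 14 calendar days to Dec 15, 2029 gives Dec 29, 2029, which is the last day of the resolution window.
The last day of the notice period: 5 business days after Saturday, Dec 29, 2029, skipping weekends — Dec 31, Jan 1, Jan 2, Jan 3, Jan 4 — lands on Friday, Jan 4, 2030.
The last day of the appeal period: 14 calendar days after Jan 4, 2030 is Jan 18, 2030.
The date on which the service credit becomes due: 25 calendar days after Jan 18, 2030 is Feb 12, 2030. Feb 12, 2030 is a Tuesday and is not a listed holiday, so no roll-forward applies.

Feb 12, 2030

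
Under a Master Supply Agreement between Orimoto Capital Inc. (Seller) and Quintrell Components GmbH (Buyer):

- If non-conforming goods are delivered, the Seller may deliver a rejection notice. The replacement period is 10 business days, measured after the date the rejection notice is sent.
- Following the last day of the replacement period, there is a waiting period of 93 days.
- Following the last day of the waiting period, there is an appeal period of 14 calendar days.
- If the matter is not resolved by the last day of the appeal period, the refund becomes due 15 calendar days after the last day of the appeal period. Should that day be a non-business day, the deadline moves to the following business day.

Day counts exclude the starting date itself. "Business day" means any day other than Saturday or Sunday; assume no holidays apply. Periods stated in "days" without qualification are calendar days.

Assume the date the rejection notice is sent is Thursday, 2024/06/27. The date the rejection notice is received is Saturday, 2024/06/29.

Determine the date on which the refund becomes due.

2024/11/11

The last day of the replacement period: 10 business days after Thursday, 2024/06/27, skipping weekends — Jun 28, Jul 1, Jul 2, Jul 3, Jul 4, Jul 5, Jul 8, Jul 9, Jul 10, Jul 11 — lands on Thursday, 2024/07/11.
Adding 93 calendar days to 2024/07/11 gives 2024/10/12, which is the last day of the waiting period.
The last day of the appeal period: 2024/10/12 + 14 days = 2024/10/26.
Adding 15 calendar days to 2024/10/26 gives 2024/11/10, which is the date on which the refund becomes due. That falls on a Sunday, so it rolls to the next business day, Monday, 2024/11/11.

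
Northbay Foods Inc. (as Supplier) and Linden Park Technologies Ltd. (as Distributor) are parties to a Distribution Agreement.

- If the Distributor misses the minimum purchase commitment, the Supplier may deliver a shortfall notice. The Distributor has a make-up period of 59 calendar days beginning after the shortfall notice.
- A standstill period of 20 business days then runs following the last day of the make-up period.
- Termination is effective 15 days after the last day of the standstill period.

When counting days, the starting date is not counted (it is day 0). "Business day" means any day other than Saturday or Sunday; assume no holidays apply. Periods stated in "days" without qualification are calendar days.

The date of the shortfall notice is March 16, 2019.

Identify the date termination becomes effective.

June 26, 2019

Adding 59 calendar days to March 16, 2019 gives May 14, 2019, which is the last day of the make-up period.
From Tuesday, May 14, 2019, 20 business days (May 15, May 16, May 17, May 20, …, Jun 7, Jun 10, Jun 11, skipping weekends) brings us to Tuesday, June 11, 2019, which is the last day of the standstill period.
The date termination becomes effective: 15 calendar days after June 11, 2019 is June 26, 2019.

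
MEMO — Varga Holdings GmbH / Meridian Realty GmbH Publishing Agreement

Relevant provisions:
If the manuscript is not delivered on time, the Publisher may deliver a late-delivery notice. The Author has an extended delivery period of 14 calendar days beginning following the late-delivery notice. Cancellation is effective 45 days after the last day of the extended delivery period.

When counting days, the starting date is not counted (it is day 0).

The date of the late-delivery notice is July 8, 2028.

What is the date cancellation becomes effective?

September 5, 2028

The last day of the extended delivery period: July 8, 2028 + 14 days = July 22, 2028.
Adding 45 calendar days to July 22, 2028 gives September 5, 2028, which is the date cancellation becomes effective.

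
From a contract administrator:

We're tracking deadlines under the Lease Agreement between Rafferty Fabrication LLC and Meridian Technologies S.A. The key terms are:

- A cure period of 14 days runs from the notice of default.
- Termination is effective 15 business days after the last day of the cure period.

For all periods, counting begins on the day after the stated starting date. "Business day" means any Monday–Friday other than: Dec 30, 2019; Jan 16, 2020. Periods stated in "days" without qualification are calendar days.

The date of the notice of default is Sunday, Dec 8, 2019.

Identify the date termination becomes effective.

Jan 13, 2020

The last day of the cure period: 14 calendar days after Dec 8, 2019 is Dec 22, 2019.
The date termination becomes effective: 15 business days after Sunday, Dec 22, 2019, skipping weekends and the listed holiday on Dec 30 — Dec 23, Dec 24, Dec 25, Dec 26, …, Jan 9, Jan 10, Jan 13 — lands on Monday, Jan 13, 2020.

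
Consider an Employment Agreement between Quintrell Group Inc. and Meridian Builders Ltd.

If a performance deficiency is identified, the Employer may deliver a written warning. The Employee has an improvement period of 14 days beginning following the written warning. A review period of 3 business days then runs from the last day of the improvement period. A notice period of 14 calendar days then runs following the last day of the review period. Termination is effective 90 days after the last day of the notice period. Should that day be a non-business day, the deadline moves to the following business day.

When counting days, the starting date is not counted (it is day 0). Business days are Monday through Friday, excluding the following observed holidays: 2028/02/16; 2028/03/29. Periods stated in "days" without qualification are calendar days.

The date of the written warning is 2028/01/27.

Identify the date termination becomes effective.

The last day of the improvement period: 2028/01/27 + 14 days = 2028/02/10.
The last day of the review period: counting 3 business days from Thursday, 2028/02/10 (Feb 11, Feb 14, Feb 15, skipping weekends) reaches Tuesday, 2028/02/15.
Adding 14 calendar days to 2028/02/15 gives 2028/02/29, which is the last day of the notice period.
Adding 90 calendar days to 2028/02/29 gives 2028/05/29, which is the date termination becomes effective. 2028/05/29 is a Monday and is not a listed holiday, so no roll-forward applies.

2028/05/29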